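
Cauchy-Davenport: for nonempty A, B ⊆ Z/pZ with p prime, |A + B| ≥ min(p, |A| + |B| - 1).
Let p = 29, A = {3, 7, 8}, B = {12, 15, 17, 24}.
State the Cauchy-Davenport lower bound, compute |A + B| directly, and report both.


Cauchy-Davenport: |A + B| ≥ min(p, |A| + |B| - 1) for A, B nonempty in Z/pZ.
|A| = 3, |B| = 4, p = 29.
CD lower bound = min(29, 3 + 4 - 1) = min(29, 6) = 6.
Compute A + B mod 29 directly:
a = 3: 3+12=15, 3+15=18, 3+17=20, 3+24=27
a = 7: 7+12=19, 7+15=22, 7+17=24, 7+24=2
a = 8: 8+12=20, 8+15=23, 8+17=25, 8+24=3
A + B = {2, 3, 15, 18, 19, 20, 22, 23, 24, 25, 27}, so |A + B| = 11.
Verify: 11 ≥ 6? Yes ✓.

CD lower bound = 6, actual |A + B| = 11.


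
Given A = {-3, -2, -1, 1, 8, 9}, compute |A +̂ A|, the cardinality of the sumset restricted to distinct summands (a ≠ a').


Restricted sumset: A +̂ A = {a + a' : a ∈ A, a' ∈ A, a ≠ a'}.
Equivalently, take A + A and drop any sum 2a that is achievable ONLY as a + a for a ∈ A (i.e. sums representable only with equal summands).
Enumerate pairs (a, a') with a < a' (symmetric, so each unordered pair gives one sum; this covers all a ≠ a'):
  -3 + -2 = -5
  -3 + -1 = -4
  -3 + 1 = -2
  -3 + 8 = 5
  -3 + 9 = 6
  -2 + -1 = -3
  -2 + 1 = -1
  -2 + 8 = 6
  -2 + 9 = 7
  -1 + 1 = 0
  -1 + 8 = 7
  -1 + 9 = 8
  1 + 8 = 9
  1 + 9 = 10
  8 + 9 = 17
Collected distinct sums: {-5, -4, -3, -2, -1, 0, 5, 6, 7, 8, 9, 10, 17}
|A +̂ A| = 13
(Reference bound: |A +̂ A| ≥ 2|A| - 3 for |A| ≥ 2, with |A| = 6 giving ≥ 9.)

|A +̂ A| = 13


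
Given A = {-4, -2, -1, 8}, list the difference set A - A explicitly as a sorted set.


A - A = {a - a' : a, a' ∈ A}.
Compute a - a' for each ordered pair (a, a'):
a = -4: -4--4=0, -4--2=-2, -4--1=-3, -4-8=-12
a = -2: -2--4=2, -2--2=0, -2--1=-1, -2-8=-10
a = -1: -1--4=3, -1--2=1, -1--1=0, -1-8=-9
a = 8: 8--4=12, 8--2=10, 8--1=9, 8-8=0
Collecting distinct values (and noting 0 appears from a-a):
A - A = {-12, -10, -9, -3, -2, -1, 0, 1, 2, 3, 9, 10, 12}
|A - A| = 13

A - A = {-12, -10, -9, -3, -2, -1, 0, 1, 2, 3, 9, 10, 12}


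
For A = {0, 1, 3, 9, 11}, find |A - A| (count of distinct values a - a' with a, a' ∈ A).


A - A = {a - a' : a, a' ∈ A}; |A| = 5.
Bounds: 2|A|-1 ≤ |A - A| ≤ |A|² - |A| + 1, i.e. 9 ≤ |A - A| ≤ 21.
Note: 0 ∈ A - A always (from a - a). The set is symmetric: if d ∈ A - A then -d ∈ A - A.
Enumerate nonzero differences d = a - a' with a > a' (then include -d):
Positive differences: {1, 2, 3, 6, 8, 9, 10, 11}
Full difference set: {0} ∪ (positive diffs) ∪ (negative diffs).
|A - A| = 1 + 2·8 = 17 (matches direct enumeration: 17).

|A - A| = 17


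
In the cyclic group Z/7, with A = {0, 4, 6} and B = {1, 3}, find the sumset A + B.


Work in Z/7Z: reduce every sum a + b modulo 7.
Enumerate all 6 pairs:
a = 0: 0+1=1, 0+3=3
a = 4: 4+1=5, 4+3=0
a = 6: 6+1=0, 6+3=2
Distinct residues collected: {0, 1, 2, 3, 5}
|A + B| = 5 (out of 7 total residues).

A + B = {0, 1, 2, 3, 5}


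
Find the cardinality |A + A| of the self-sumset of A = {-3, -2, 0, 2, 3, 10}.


A + A = {a + a' : a, a' ∈ A}; |A| = 6.
General bounds: 2|A| - 1 ≤ |A + A| ≤ |A|(|A|+1)/2, i.e. 11 ≤ |A + A| ≤ 21.
Lower bound 2|A|-1 is attained iff A is an arithmetic progression.
Enumerate sums a + a' for a ≤ a' (symmetric, so this suffices):
a = -3: -3+-3=-6, -3+-2=-5, -3+0=-3, -3+2=-1, -3+3=0, -3+10=7
a = -2: -2+-2=-4, -2+0=-2, -2+2=0, -2+3=1, -2+10=8
a = 0: 0+0=0, 0+2=2, 0+3=3, 0+10=10
a = 2: 2+2=4, 2+3=5, 2+10=12
a = 3: 3+3=6, 3+10=13
a = 10: 10+10=20
Distinct sums: {-6, -5, -4, -3, -2, -1, 0, 1, 2, 3, 4, 5, 6, 7, 8, 10, 12, 13, 20}
|A + A| = 19

|A + A| = 19


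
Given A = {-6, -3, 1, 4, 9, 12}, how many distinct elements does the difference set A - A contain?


A - A = {a - a' : a, a' ∈ A}; |A| = 6.
Bounds: 2|A|-1 ≤ |A - A| ≤ |A|² - |A| + 1, i.e. 11 ≤ |A - A| ≤ 31.
Note: 0 ∈ A - A always (from a - a). The set is symmetric: if d ∈ A - A then -d ∈ A - A.
Enumerate nonzero differences d = a - a' with a > a' (then include -d):
Positive differences: {3, 4, 5, 7, 8, 10, 11, 12, 15, 18}
Full difference set: {0} ∪ (positive diffs) ∪ (negative diffs).
|A - A| = 1 + 2·10 = 21 (matches direct enumeration: 21).

|A - A| = 21


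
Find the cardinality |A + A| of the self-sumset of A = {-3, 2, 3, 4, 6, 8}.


A + A = {a + a' : a, a' ∈ A}; |A| = 6.
General bounds: 2|A| - 1 ≤ |A + A| ≤ |A|(|A|+1)/2, i.e. 11 ≤ |A + A| ≤ 21.
Lower bound 2|A|-1 is attained iff A is an arithmetic progression.
Enumerate sums a + a' for a ≤ a' (symmetric, so this suffices):
a = -3: -3+-3=-6, -3+2=-1, -3+3=0, -3+4=1, -3+6=3, -3+8=5
a = 2: 2+2=4, 2+3=5, 2+4=6, 2+6=8, 2+8=10
a = 3: 3+3=6, 3+4=7, 3+6=9, 3+8=11
a = 4: 4+4=8, 4+6=10, 4+8=12
a = 6: 6+6=12, 6+8=14
a = 8: 8+8=16
Distinct sums: {-6, -1, 0, 1, 3, 4, 5, 6, 7, 8, 9, 10, 11, 12, 14, 16}
|A + A| = 16

|A + A| = 16


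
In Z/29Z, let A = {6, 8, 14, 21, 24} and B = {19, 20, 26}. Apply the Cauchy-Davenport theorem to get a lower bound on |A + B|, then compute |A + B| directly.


Cauchy-Davenport: |A + B| ≥ min(p, |A| + |B| - 1) for A, B nonempty in Z/pZ.
|A| = 5, |B| = 3, p = 29.
CD lower bound = min(29, 5 + 3 - 1) = min(29, 7) = 7.
Compute A + B mod 29 directly:
a = 6: 6+19=25, 6+20=26, 6+26=3
a = 8: 8+19=27, 8+20=28, 8+26=5
a = 14: 14+19=4, 14+20=5, 14+26=11
a = 21: 21+19=11, 21+20=12, 21+26=18
a = 24: 24+19=14, 24+20=15, 24+26=21
A + B = {3, 4, 5, 11, 12, 14, 15, 18, 21, 25, 26, 27, 28}, so |A + B| = 13.
Verify: 13 ≥ 7? Yes ✓.

CD lower bound = 7, actual |A + B| = 13.


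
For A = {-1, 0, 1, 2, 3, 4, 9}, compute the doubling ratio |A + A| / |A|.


|A| = 7.
Compute A + A by enumerating all 49 pairs.
A + A = {-2, -1, 0, 1, 2, 3, 4, 5, 6, 7, 8, 9, 10, 11, 12, 13, 18}, so |A + A| = 17.
K = |A + A| / |A| = 17/7 (already in lowest terms) ≈ 2.4286.
Reference: AP of size 7 gives K = 13/7 ≈ 1.8571; a fully generic set of size 7 gives K ≈ 4.0000.

|A| = 7, |A + A| = 17, K = 17/7.


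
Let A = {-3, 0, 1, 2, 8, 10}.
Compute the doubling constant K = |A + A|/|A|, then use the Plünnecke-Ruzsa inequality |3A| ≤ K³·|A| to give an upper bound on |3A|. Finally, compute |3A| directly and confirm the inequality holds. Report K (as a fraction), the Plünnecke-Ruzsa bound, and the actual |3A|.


|A| = 6.
Step 1: Compute A + A by enumerating all 36 pairs.
A + A = {-6, -3, -2, -1, 0, 1, 2, 3, 4, 5, 7, 8, 9, 10, 11, 12, 16, 18, 20}, so |A + A| = 19.
Step 2: Doubling constant K = |A + A|/|A| = 19/6 = 19/6 ≈ 3.1667.
Step 3: Plünnecke-Ruzsa gives |3A| ≤ K³·|A| = (3.1667)³ · 6 ≈ 190.5278.
Step 4: Compute 3A = A + A + A directly by enumerating all triples (a,b,c) ∈ A³; |3A| = 34.
Step 5: Check 34 ≤ 190.5278? Yes ✓.

K = 19/6, Plünnecke-Ruzsa bound K³|A| ≈ 190.5278, |3A| = 34, inequality holds.


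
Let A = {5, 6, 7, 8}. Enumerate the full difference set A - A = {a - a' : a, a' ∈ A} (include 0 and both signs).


A - A = {a - a' : a, a' ∈ A}.
Compute a - a' for each ordered pair (a, a'):
a = 5: 5-5=0, 5-6=-1, 5-7=-2, 5-8=-3
a = 6: 6-5=1, 6-6=0, 6-7=-1, 6-8=-2
a = 7: 7-5=2, 7-6=1, 7-7=0, 7-8=-1
a = 8: 8-5=3, 8-6=2, 8-7=1, 8-8=0
Collecting distinct values (and noting 0 appears from a-a):
A - A = {-3, -2, -1, 0, 1, 2, 3}
|A - A| = 7

A - A = {-3, -2, -1, 0, 1, 2, 3}


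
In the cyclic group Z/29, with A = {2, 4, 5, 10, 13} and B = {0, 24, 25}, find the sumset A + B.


Work in Z/29Z: reduce every sum a + b modulo 29.
Enumerate all 15 pairs:
a = 2: 2+0=2, 2+24=26, 2+25=27
a = 4: 4+0=4, 4+24=28, 4+25=0
a = 5: 5+0=5, 5+24=0, 5+25=1
a = 10: 10+0=10, 10+24=5, 10+25=6
a = 13: 13+0=13, 13+24=8, 13+25=9
Distinct residues collected: {0, 1, 2, 4, 5, 6, 8, 9, 10, 13, 26, 27, 28}
|A + B| = 13 (out of 29 total residues).

A + B = {0, 1, 2, 4, 5, 6, 8, 9, 10, 13, 26, 27, 28}


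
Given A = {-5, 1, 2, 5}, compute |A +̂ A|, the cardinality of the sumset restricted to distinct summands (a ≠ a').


Restricted sumset: A +̂ A = {a + a' : a ∈ A, a' ∈ A, a ≠ a'}.
Equivalently, take A + A and drop any sum 2a that is achievable ONLY as a + a for a ∈ A (i.e. sums representable only with equal summands).
Enumerate pairs (a, a') with a < a' (symmetric, so each unordered pair gives one sum; this covers all a ≠ a'):
  -5 + 1 = -4
  -5 + 2 = -3
  -5 + 5 = 0
  1 + 2 = 3
  1 + 5 = 6
  2 + 5 = 7
Collected distinct sums: {-4, -3, 0, 3, 6, 7}
|A +̂ A| = 6
(Reference bound: |A +̂ A| ≥ 2|A| - 3 for |A| ≥ 2, with |A| = 4 giving ≥ 5.)

|A +̂ A| = 6


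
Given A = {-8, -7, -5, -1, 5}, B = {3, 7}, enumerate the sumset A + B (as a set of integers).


A + B = {a + b : a ∈ A, b ∈ B}.
Enumerate all |A|·|B| = 5·2 = 10 pairs (a, b) and collect distinct sums.
a = -8: -8+3=-5, -8+7=-1
a = -7: -7+3=-4, -7+7=0
a = -5: -5+3=-2, -5+7=2
a = -1: -1+3=2, -1+7=6
a = 5: 5+3=8, 5+7=12
Collecting distinct sums: A + B = {-5, -4, -2, -1, 0, 2, 6, 8, 12}
|A + B| = 9

A + B = {-5, -4, -2, -1, 0, 2, 6, 8, 12}


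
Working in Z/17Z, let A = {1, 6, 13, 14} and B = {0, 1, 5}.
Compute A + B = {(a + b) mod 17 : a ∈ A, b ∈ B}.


Work in Z/17Z: reduce every sum a + b modulo 17.
Enumerate all 12 pairs:
a = 1: 1+0=1, 1+1=2, 1+5=6
a = 6: 6+0=6, 6+1=7, 6+5=11
a = 13: 13+0=13, 13+1=14, 13+5=1
a = 14: 14+0=14, 14+1=15, 14+5=2
Distinct residues collected: {1, 2, 6, 7, 11, 13, 14, 15}
|A + B| = 8 (out of 17 total residues).

A + B = {1, 2, 6, 7, 11, 13, 14, 15}


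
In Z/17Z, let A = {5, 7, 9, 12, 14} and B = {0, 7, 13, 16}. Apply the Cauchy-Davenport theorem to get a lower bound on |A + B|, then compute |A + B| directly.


Cauchy-Davenport: |A + B| ≥ min(p, |A| + |B| - 1) for A, B nonempty in Z/pZ.
|A| = 5, |B| = 4, p = 17.
CD lower bound = min(17, 5 + 4 - 1) = min(17, 8) = 8.
Compute A + B mod 17 directly:
a = 5: 5+0=5, 5+7=12, 5+13=1, 5+16=4
a = 7: 7+0=7, 7+7=14, 7+13=3, 7+16=6
a = 9: 9+0=9, 9+7=16, 9+13=5, 9+16=8
a = 12: 12+0=12, 12+7=2, 12+13=8, 12+16=11
a = 14: 14+0=14, 14+7=4, 14+13=10, 14+16=13
A + B = {1, 2, 3, 4, 5, 6, 7, 8, 9, 10, 11, 12, 13, 14, 16}, so |A + B| = 15.
Verify: 15 ≥ 8? Yes ✓.

CD lower bound = 8, actual |A + B| = 15.


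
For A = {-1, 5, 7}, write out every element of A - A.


A - A = {a - a' : a, a' ∈ A}.
Compute a - a' for each ordered pair (a, a'):
a = -1: -1--1=0, -1-5=-6, -1-7=-8
a = 5: 5--1=6, 5-5=0, 5-7=-2
a = 7: 7--1=8, 7-5=2, 7-7=0
Collecting distinct values (and noting 0 appears from a-a):
A - A = {-8, -6, -2, 0, 2, 6, 8}
|A - A| = 7

A - A = {-8, -6, -2, 0, 2, 6, 8}


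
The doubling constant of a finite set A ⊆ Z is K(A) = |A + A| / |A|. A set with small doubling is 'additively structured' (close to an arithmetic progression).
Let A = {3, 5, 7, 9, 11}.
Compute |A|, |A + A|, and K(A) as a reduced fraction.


|A| = 5.
Compute A + A by enumerating all 25 pairs.
A + A = {6, 8, 10, 12, 14, 16, 18, 20, 22}, so |A + A| = 9.
K = |A + A| / |A| = 9/5 (already in lowest terms) ≈ 1.8000.
Reference: AP of size 5 gives K = 9/5 ≈ 1.8000; a fully generic set of size 5 gives K ≈ 3.0000.

|A| = 5, |A + A| = 9, K = 9/5.


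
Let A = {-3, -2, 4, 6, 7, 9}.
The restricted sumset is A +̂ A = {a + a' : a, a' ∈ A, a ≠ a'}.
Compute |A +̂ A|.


Restricted sumset: A +̂ A = {a + a' : a ∈ A, a' ∈ A, a ≠ a'}.
Equivalently, take A + A and drop any sum 2a that is achievable ONLY as a + a for a ∈ A (i.e. sums representable only with equal summands).
Enumerate pairs (a, a') with a < a' (symmetric, so each unordered pair gives one sum; this covers all a ≠ a'):
  -3 + -2 = -5
  -3 + 4 = 1
  -3 + 6 = 3
  -3 + 7 = 4
  -3 + 9 = 6
  -2 + 4 = 2
  -2 + 6 = 4
  -2 + 7 = 5
  -2 + 9 = 7
  4 + 6 = 10
  4 + 7 = 11
  4 + 9 = 13
  6 + 7 = 13
  6 + 9 = 15
  7 + 9 = 16
Collected distinct sums: {-5, 1, 2, 3, 4, 5, 6, 7, 10, 11, 13, 15, 16}
|A +̂ A| = 13
(Reference bound: |A +̂ A| ≥ 2|A| - 3 for |A| ≥ 2, with |A| = 6 giving ≥ 9.)

|A +̂ A| = 13


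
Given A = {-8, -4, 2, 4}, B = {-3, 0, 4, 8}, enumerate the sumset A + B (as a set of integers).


A + B = {a + b : a ∈ A, b ∈ B}.
Enumerate all |A|·|B| = 4·4 = 16 pairs (a, b) and collect distinct sums.
a = -8: -8+-3=-11, -8+0=-8, -8+4=-4, -8+8=0
a = -4: -4+-3=-7, -4+0=-4, -4+4=0, -4+8=4
a = 2: 2+-3=-1, 2+0=2, 2+4=6, 2+8=10
a = 4: 4+-3=1, 4+0=4, 4+4=8, 4+8=12
Collecting distinct sums: A + B = {-11, -8, -7, -4, -1, 0, 1, 2, 4, 6, 8, 10, 12}
|A + B| = 13

A + B = {-11, -8, -7, -4, -1, 0, 1, 2, 4, 6, 8, 10, 12}


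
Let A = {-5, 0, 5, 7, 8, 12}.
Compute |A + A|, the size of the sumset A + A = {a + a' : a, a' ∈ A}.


A + A = {a + a' : a, a' ∈ A}; |A| = 6.
General bounds: 2|A| - 1 ≤ |A + A| ≤ |A|(|A|+1)/2, i.e. 11 ≤ |A + A| ≤ 21.
Lower bound 2|A|-1 is attained iff A is an arithmetic progression.
Enumerate sums a + a' for a ≤ a' (symmetric, so this suffices):
a = -5: -5+-5=-10, -5+0=-5, -5+5=0, -5+7=2, -5+8=3, -5+12=7
a = 0: 0+0=0, 0+5=5, 0+7=7, 0+8=8, 0+12=12
a = 5: 5+5=10, 5+7=12, 5+8=13, 5+12=17
a = 7: 7+7=14, 7+8=15, 7+12=19
a = 8: 8+8=16, 8+12=20
a = 12: 12+12=24
Distinct sums: {-10, -5, 0, 2, 3, 5, 7, 8, 10, 12, 13, 14, 15, 16, 17, 19, 20, 24}
|A + A| = 18

|A + A| = 18


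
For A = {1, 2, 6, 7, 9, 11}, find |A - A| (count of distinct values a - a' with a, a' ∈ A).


A - A = {a - a' : a, a' ∈ A}; |A| = 6.
Bounds: 2|A|-1 ≤ |A - A| ≤ |A|² - |A| + 1, i.e. 11 ≤ |A - A| ≤ 31.
Note: 0 ∈ A - A always (from a - a). The set is symmetric: if d ∈ A - A then -d ∈ A - A.
Enumerate nonzero differences d = a - a' with a > a' (then include -d):
Positive differences: {1, 2, 3, 4, 5, 6, 7, 8, 9, 10}
Full difference set: {0} ∪ (positive diffs) ∪ (negative diffs).
|A - A| = 1 + 2·10 = 21 (matches direct enumeration: 21).

|A - A| = 21


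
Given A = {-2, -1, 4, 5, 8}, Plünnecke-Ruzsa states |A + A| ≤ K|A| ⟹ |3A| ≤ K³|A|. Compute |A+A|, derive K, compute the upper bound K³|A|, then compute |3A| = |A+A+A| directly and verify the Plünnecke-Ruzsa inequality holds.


|A| = 5.
Step 1: Compute A + A by enumerating all 25 pairs.
A + A = {-4, -3, -2, 2, 3, 4, 6, 7, 8, 9, 10, 12, 13, 16}, so |A + A| = 14.
Step 2: Doubling constant K = |A + A|/|A| = 14/5 = 14/5 ≈ 2.8000.
Step 3: Plünnecke-Ruzsa gives |3A| ≤ K³·|A| = (2.8000)³ · 5 ≈ 109.7600.
Step 4: Compute 3A = A + A + A directly by enumerating all triples (a,b,c) ∈ A³; |3A| = 26.
Step 5: Check 26 ≤ 109.7600? Yes ✓.

K = 14/5, Plünnecke-Ruzsa bound K³|A| ≈ 109.7600, |3A| = 26, inequality holds.


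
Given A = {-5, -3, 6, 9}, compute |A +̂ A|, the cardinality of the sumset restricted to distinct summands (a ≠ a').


Restricted sumset: A +̂ A = {a + a' : a ∈ A, a' ∈ A, a ≠ a'}.
Equivalently, take A + A and drop any sum 2a that is achievable ONLY as a + a for a ∈ A (i.e. sums representable only with equal summands).
Enumerate pairs (a, a') with a < a' (symmetric, so each unordered pair gives one sum; this covers all a ≠ a'):
  -5 + -3 = -8
  -5 + 6 = 1
  -5 + 9 = 4
  -3 + 6 = 3
  -3 + 9 = 6
  6 + 9 = 15
Collected distinct sums: {-8, 1, 3, 4, 6, 15}
|A +̂ A| = 6
(Reference bound: |A +̂ A| ≥ 2|A| - 3 for |A| ≥ 2, with |A| = 4 giving ≥ 5.)

|A +̂ A| = 6


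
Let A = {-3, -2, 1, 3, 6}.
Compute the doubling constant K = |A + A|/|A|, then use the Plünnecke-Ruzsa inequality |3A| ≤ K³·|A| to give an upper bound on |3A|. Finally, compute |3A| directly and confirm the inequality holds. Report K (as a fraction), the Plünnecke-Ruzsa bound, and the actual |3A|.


|A| = 5.
Step 1: Compute A + A by enumerating all 25 pairs.
A + A = {-6, -5, -4, -2, -1, 0, 1, 2, 3, 4, 6, 7, 9, 12}, so |A + A| = 14.
Step 2: Doubling constant K = |A + A|/|A| = 14/5 = 14/5 ≈ 2.8000.
Step 3: Plünnecke-Ruzsa gives |3A| ≤ K³·|A| = (2.8000)³ · 5 ≈ 109.7600.
Step 4: Compute 3A = A + A + A directly by enumerating all triples (a,b,c) ∈ A³; |3A| = 24.
Step 5: Check 24 ≤ 109.7600? Yes ✓.

K = 14/5, Plünnecke-Ruzsa bound K³|A| ≈ 109.7600, |3A| = 24, inequality holds.


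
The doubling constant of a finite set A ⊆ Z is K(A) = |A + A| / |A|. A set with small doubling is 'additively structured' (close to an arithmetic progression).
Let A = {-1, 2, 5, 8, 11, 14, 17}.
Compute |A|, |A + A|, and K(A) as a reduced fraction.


|A| = 7.
Compute A + A by enumerating all 49 pairs.
A + A = {-2, 1, 4, 7, 10, 13, 16, 19, 22, 25, 28, 31, 34}, so |A + A| = 13.
K = |A + A| / |A| = 13/7 (already in lowest terms) ≈ 1.8571.
Reference: AP of size 7 gives K = 13/7 ≈ 1.8571; a fully generic set of size 7 gives K ≈ 4.0000.

|A| = 7, |A + A| = 13, K = 13/7.


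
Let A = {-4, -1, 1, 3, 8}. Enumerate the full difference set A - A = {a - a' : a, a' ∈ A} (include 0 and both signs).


A - A = {a - a' : a, a' ∈ A}.
Compute a - a' for each ordered pair (a, a'):
a = -4: -4--4=0, -4--1=-3, -4-1=-5, -4-3=-7, -4-8=-12
a = -1: -1--4=3, -1--1=0, -1-1=-2, -1-3=-4, -1-8=-9
a = 1: 1--4=5, 1--1=2, 1-1=0, 1-3=-2, 1-8=-7
a = 3: 3--4=7, 3--1=4, 3-1=2, 3-3=0, 3-8=-5
a = 8: 8--4=12, 8--1=9, 8-1=7, 8-3=5, 8-8=0
Collecting distinct values (and noting 0 appears from a-a):
A - A = {-12, -9, -7, -5, -4, -3, -2, 0, 2, 3, 4, 5, 7, 9, 12}
|A - A| = 15

A - A = {-12, -9, -7, -5, -4, -3, -2, 0, 2, 3, 4, 5, 7, 9, 12}


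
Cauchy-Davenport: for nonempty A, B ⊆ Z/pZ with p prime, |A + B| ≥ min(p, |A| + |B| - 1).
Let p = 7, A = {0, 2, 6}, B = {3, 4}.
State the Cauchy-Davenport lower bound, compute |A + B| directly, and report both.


Cauchy-Davenport: |A + B| ≥ min(p, |A| + |B| - 1) for A, B nonempty in Z/pZ.
|A| = 3, |B| = 2, p = 7.
CD lower bound = min(7, 3 + 2 - 1) = min(7, 4) = 4.
Compute A + B mod 7 directly:
a = 0: 0+3=3, 0+4=4
a = 2: 2+3=5, 2+4=6
a = 6: 6+3=2, 6+4=3
A + B = {2, 3, 4, 5, 6}, so |A + B| = 5.
Verify: 5 ≥ 4? Yes ✓.

CD lower bound = 4, actual |A + B| = 5.


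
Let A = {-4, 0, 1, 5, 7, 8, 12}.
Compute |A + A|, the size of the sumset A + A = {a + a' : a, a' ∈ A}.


A + A = {a + a' : a, a' ∈ A}; |A| = 7.
General bounds: 2|A| - 1 ≤ |A + A| ≤ |A|(|A|+1)/2, i.e. 13 ≤ |A + A| ≤ 28.
Lower bound 2|A|-1 is attained iff A is an arithmetic progression.
Enumerate sums a + a' for a ≤ a' (symmetric, so this suffices):
a = -4: -4+-4=-8, -4+0=-4, -4+1=-3, -4+5=1, -4+7=3, -4+8=4, -4+12=8
a = 0: 0+0=0, 0+1=1, 0+5=5, 0+7=7, 0+8=8, 0+12=12
a = 1: 1+1=2, 1+5=6, 1+7=8, 1+8=9, 1+12=13
a = 5: 5+5=10, 5+7=12, 5+8=13, 5+12=17
a = 7: 7+7=14, 7+8=15, 7+12=19
a = 8: 8+8=16, 8+12=20
a = 12: 12+12=24
Distinct sums: {-8, -4, -3, 0, 1, 2, 3, 4, 5, 6, 7, 8, 9, 10, 12, 13, 14, 15, 16, 17, 19, 20, 24}
|A + A| = 23

|A + A| = 23


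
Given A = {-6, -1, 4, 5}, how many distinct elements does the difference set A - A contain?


A - A = {a - a' : a, a' ∈ A}; |A| = 4.
Bounds: 2|A|-1 ≤ |A - A| ≤ |A|² - |A| + 1, i.e. 7 ≤ |A - A| ≤ 13.
Note: 0 ∈ A - A always (from a - a). The set is symmetric: if d ∈ A - A then -d ∈ A - A.
Enumerate nonzero differences d = a - a' with a > a' (then include -d):
Positive differences: {1, 5, 6, 10, 11}
Full difference set: {0} ∪ (positive diffs) ∪ (negative diffs).
|A - A| = 1 + 2·5 = 11 (matches direct enumeration: 11).

|A - A| = 11


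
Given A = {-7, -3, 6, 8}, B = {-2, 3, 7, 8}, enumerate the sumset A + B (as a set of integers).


A + B = {a + b : a ∈ A, b ∈ B}.
Enumerate all |A|·|B| = 4·4 = 16 pairs (a, b) and collect distinct sums.
a = -7: -7+-2=-9, -7+3=-4, -7+7=0, -7+8=1
a = -3: -3+-2=-5, -3+3=0, -3+7=4, -3+8=5
a = 6: 6+-2=4, 6+3=9, 6+7=13, 6+8=14
a = 8: 8+-2=6, 8+3=11, 8+7=15, 8+8=16
Collecting distinct sums: A + B = {-9, -5, -4, 0, 1, 4, 5, 6, 9, 11, 13, 14, 15, 16}
|A + B| = 14

A + B = {-9, -5, -4, 0, 1, 4, 5, 6, 9, 11, 13, 14, 15, 16}


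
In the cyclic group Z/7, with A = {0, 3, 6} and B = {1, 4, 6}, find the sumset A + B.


Work in Z/7Z: reduce every sum a + b modulo 7.
Enumerate all 9 pairs:
a = 0: 0+1=1, 0+4=4, 0+6=6
a = 3: 3+1=4, 3+4=0, 3+6=2
a = 6: 6+1=0, 6+4=3, 6+6=5
Distinct residues collected: {0, 1, 2, 3, 4, 5, 6}
|A + B| = 7 (out of 7 total residues).

A + B = {0, 1, 2, 3, 4, 5, 6}


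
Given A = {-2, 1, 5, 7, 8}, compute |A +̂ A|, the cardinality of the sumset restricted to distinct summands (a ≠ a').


Restricted sumset: A +̂ A = {a + a' : a ∈ A, a' ∈ A, a ≠ a'}.
Equivalently, take A + A and drop any sum 2a that is achievable ONLY as a + a for a ∈ A (i.e. sums representable only with equal summands).
Enumerate pairs (a, a') with a < a' (symmetric, so each unordered pair gives one sum; this covers all a ≠ a'):
  -2 + 1 = -1
  -2 + 5 = 3
  -2 + 7 = 5
  -2 + 8 = 6
  1 + 5 = 6
  1 + 7 = 8
  1 + 8 = 9
  5 + 7 = 12
  5 + 8 = 13
  7 + 8 = 15
Collected distinct sums: {-1, 3, 5, 6, 8, 9, 12, 13, 15}
|A +̂ A| = 9
(Reference bound: |A +̂ A| ≥ 2|A| - 3 for |A| ≥ 2, with |A| = 5 giving ≥ 7.)

|A +̂ A| = 9


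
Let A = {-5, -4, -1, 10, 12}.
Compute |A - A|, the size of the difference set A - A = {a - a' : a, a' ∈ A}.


A - A = {a - a' : a, a' ∈ A}; |A| = 5.
Bounds: 2|A|-1 ≤ |A - A| ≤ |A|² - |A| + 1, i.e. 9 ≤ |A - A| ≤ 21.
Note: 0 ∈ A - A always (from a - a). The set is symmetric: if d ∈ A - A then -d ∈ A - A.
Enumerate nonzero differences d = a - a' with a > a' (then include -d):
Positive differences: {1, 2, 3, 4, 11, 13, 14, 15, 16, 17}
Full difference set: {0} ∪ (positive diffs) ∪ (negative diffs).
|A - A| = 1 + 2·10 = 21 (matches direct enumeration: 21).

|A - A| = 21


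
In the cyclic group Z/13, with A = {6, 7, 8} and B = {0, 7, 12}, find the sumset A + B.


Work in Z/13Z: reduce every sum a + b modulo 13.
Enumerate all 9 pairs:
a = 6: 6+0=6, 6+7=0, 6+12=5
a = 7: 7+0=7, 7+7=1, 7+12=6
a = 8: 8+0=8, 8+7=2, 8+12=7
Distinct residues collected: {0, 1, 2, 5, 6, 7, 8}
|A + B| = 7 (out of 13 total residues).

A + B = {0, 1, 2, 5, 6, 7, 8}


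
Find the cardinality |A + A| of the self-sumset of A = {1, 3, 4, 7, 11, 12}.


A + A = {a + a' : a, a' ∈ A}; |A| = 6.
General bounds: 2|A| - 1 ≤ |A + A| ≤ |A|(|A|+1)/2, i.e. 11 ≤ |A + A| ≤ 21.
Lower bound 2|A|-1 is attained iff A is an arithmetic progression.
Enumerate sums a + a' for a ≤ a' (symmetric, so this suffices):
a = 1: 1+1=2, 1+3=4, 1+4=5, 1+7=8, 1+11=12, 1+12=13
a = 3: 3+3=6, 3+4=7, 3+7=10, 3+11=14, 3+12=15
a = 4: 4+4=8, 4+7=11, 4+11=15, 4+12=16
a = 7: 7+7=14, 7+11=18, 7+12=19
a = 11: 11+11=22, 11+12=23
a = 12: 12+12=24
Distinct sums: {2, 4, 5, 6, 7, 8, 10, 11, 12, 13, 14, 15, 16, 18, 19, 22, 23, 24}
|A + A| = 18

|A + A| = 18


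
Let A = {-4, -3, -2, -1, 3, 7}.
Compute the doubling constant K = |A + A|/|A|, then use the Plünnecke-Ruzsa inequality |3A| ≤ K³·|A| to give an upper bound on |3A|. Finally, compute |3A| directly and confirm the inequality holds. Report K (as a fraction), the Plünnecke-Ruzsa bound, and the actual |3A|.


|A| = 6.
Step 1: Compute A + A by enumerating all 36 pairs.
A + A = {-8, -7, -6, -5, -4, -3, -2, -1, 0, 1, 2, 3, 4, 5, 6, 10, 14}, so |A + A| = 17.
Step 2: Doubling constant K = |A + A|/|A| = 17/6 = 17/6 ≈ 2.8333.
Step 3: Plünnecke-Ruzsa gives |3A| ≤ K³·|A| = (2.8333)³ · 6 ≈ 136.4722.
Step 4: Compute 3A = A + A + A directly by enumerating all triples (a,b,c) ∈ A³; |3A| = 28.
Step 5: Check 28 ≤ 136.4722? Yes ✓.

K = 17/6, Plünnecke-Ruzsa bound K³|A| ≈ 136.4722, |3A| = 28, inequality holds.


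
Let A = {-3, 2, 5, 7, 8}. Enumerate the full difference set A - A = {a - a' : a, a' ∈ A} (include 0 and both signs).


A - A = {a - a' : a, a' ∈ A}.
Compute a - a' for each ordered pair (a, a'):
a = -3: -3--3=0, -3-2=-5, -3-5=-8, -3-7=-10, -3-8=-11
a = 2: 2--3=5, 2-2=0, 2-5=-3, 2-7=-5, 2-8=-6
a = 5: 5--3=8, 5-2=3, 5-5=0, 5-7=-2, 5-8=-3
a = 7: 7--3=10, 7-2=5, 7-5=2, 7-7=0, 7-8=-1
a = 8: 8--3=11, 8-2=6, 8-5=3, 8-7=1, 8-8=0
Collecting distinct values (and noting 0 appears from a-a):
A - A = {-11, -10, -8, -6, -5, -3, -2, -1, 0, 1, 2, 3, 5, 6, 8, 10, 11}
|A - A| = 17

A - A = {-11, -10, -8, -6, -5, -3, -2, -1, 0, 1, 2, 3, 5, 6, 8, 10, 11}


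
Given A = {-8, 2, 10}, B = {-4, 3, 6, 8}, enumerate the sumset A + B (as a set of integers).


A + B = {a + b : a ∈ A, b ∈ B}.
Enumerate all |A|·|B| = 3·4 = 12 pairs (a, b) and collect distinct sums.
a = -8: -8+-4=-12, -8+3=-5, -8+6=-2, -8+8=0
a = 2: 2+-4=-2, 2+3=5, 2+6=8, 2+8=10
a = 10: 10+-4=6, 10+3=13, 10+6=16, 10+8=18
Collecting distinct sums: A + B = {-12, -5, -2, 0, 5, 6, 8, 10, 13, 16, 18}
|A + B| = 11

A + B = {-12, -5, -2, 0, 5, 6, 8, 10, 13, 16, 18}


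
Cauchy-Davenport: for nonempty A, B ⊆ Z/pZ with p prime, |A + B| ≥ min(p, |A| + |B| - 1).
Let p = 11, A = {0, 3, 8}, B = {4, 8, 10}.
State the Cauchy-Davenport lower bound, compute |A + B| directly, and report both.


Cauchy-Davenport: |A + B| ≥ min(p, |A| + |B| - 1) for A, B nonempty in Z/pZ.
|A| = 3, |B| = 3, p = 11.
CD lower bound = min(11, 3 + 3 - 1) = min(11, 5) = 5.
Compute A + B mod 11 directly:
a = 0: 0+4=4, 0+8=8, 0+10=10
a = 3: 3+4=7, 3+8=0, 3+10=2
a = 8: 8+4=1, 8+8=5, 8+10=7
A + B = {0, 1, 2, 4, 5, 7, 8, 10}, so |A + B| = 8.
Verify: 8 ≥ 5? Yes ✓.

CD lower bound = 5, actual |A + B| = 8.


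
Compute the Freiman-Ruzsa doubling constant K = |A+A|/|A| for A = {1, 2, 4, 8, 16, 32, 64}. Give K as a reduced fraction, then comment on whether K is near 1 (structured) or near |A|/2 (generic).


|A| = 7.
Compute A + A by enumerating all 49 pairs.
A + A = {2, 3, 4, 5, 6, 8, 9, 10, 12, 16, 17, 18, 20, 24, 32, 33, 34, 36, 40, 48, 64, 65, 66, 68, 72, 80, 96, 128}, so |A + A| = 28.
K = |A + A| / |A| = 28/7 = 4/1 ≈ 4.0000.
Reference: AP of size 7 gives K = 13/7 ≈ 1.8571; a fully generic set of size 7 gives K ≈ 4.0000.

|A| = 7, |A + A| = 28, K = 28/7 = 4/1.


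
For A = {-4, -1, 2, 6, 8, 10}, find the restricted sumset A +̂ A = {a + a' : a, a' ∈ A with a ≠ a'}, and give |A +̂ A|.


Restricted sumset: A +̂ A = {a + a' : a ∈ A, a' ∈ A, a ≠ a'}.
Equivalently, take A + A and drop any sum 2a that is achievable ONLY as a + a for a ∈ A (i.e. sums representable only with equal summands).
Enumerate pairs (a, a') with a < a' (symmetric, so each unordered pair gives one sum; this covers all a ≠ a'):
  -4 + -1 = -5
  -4 + 2 = -2
  -4 + 6 = 2
  -4 + 8 = 4
  -4 + 10 = 6
  -1 + 2 = 1
  -1 + 6 = 5
  -1 + 8 = 7
  -1 + 10 = 9
  2 + 6 = 8
  2 + 8 = 10
  2 + 10 = 12
  6 + 8 = 14
  6 + 10 = 16
  8 + 10 = 18
Collected distinct sums: {-5, -2, 1, 2, 4, 5, 6, 7, 8, 9, 10, 12, 14, 16, 18}
|A +̂ A| = 15
(Reference bound: |A +̂ A| ≥ 2|A| - 3 for |A| ≥ 2, with |A| = 6 giving ≥ 9.)

|A +̂ A| = 15


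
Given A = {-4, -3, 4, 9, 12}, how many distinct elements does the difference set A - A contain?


A - A = {a - a' : a, a' ∈ A}; |A| = 5.
Bounds: 2|A|-1 ≤ |A - A| ≤ |A|² - |A| + 1, i.e. 9 ≤ |A - A| ≤ 21.
Note: 0 ∈ A - A always (from a - a). The set is symmetric: if d ∈ A - A then -d ∈ A - A.
Enumerate nonzero differences d = a - a' with a > a' (then include -d):
Positive differences: {1, 3, 5, 7, 8, 12, 13, 15, 16}
Full difference set: {0} ∪ (positive diffs) ∪ (negative diffs).
|A - A| = 1 + 2·9 = 19 (matches direct enumeration: 19).

|A - A| = 19


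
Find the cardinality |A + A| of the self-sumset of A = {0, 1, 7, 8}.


A + A = {a + a' : a, a' ∈ A}; |A| = 4.
General bounds: 2|A| - 1 ≤ |A + A| ≤ |A|(|A|+1)/2, i.e. 7 ≤ |A + A| ≤ 10.
Lower bound 2|A|-1 is attained iff A is an arithmetic progression.
Enumerate sums a + a' for a ≤ a' (symmetric, so this suffices):
a = 0: 0+0=0, 0+1=1, 0+7=7, 0+8=8
a = 1: 1+1=2, 1+7=8, 1+8=9
a = 7: 7+7=14, 7+8=15
a = 8: 8+8=16
Distinct sums: {0, 1, 2, 7, 8, 9, 14, 15, 16}
|A + A| = 9

|A + A| = 9


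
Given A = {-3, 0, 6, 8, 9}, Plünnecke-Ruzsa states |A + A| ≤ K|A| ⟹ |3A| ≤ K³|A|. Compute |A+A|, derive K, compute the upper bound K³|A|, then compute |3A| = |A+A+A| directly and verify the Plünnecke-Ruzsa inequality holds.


|A| = 5.
Step 1: Compute A + A by enumerating all 25 pairs.
A + A = {-6, -3, 0, 3, 5, 6, 8, 9, 12, 14, 15, 16, 17, 18}, so |A + A| = 14.
Step 2: Doubling constant K = |A + A|/|A| = 14/5 = 14/5 ≈ 2.8000.
Step 3: Plünnecke-Ruzsa gives |3A| ≤ K³·|A| = (2.8000)³ · 5 ≈ 109.7600.
Step 4: Compute 3A = A + A + A directly by enumerating all triples (a,b,c) ∈ A³; |3A| = 26.
Step 5: Check 26 ≤ 109.7600? Yes ✓.

K = 14/5, Plünnecke-Ruzsa bound K³|A| ≈ 109.7600, |3A| = 26, inequality holds.


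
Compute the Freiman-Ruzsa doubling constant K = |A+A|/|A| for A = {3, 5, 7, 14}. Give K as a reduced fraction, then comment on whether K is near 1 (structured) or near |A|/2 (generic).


|A| = 4.
Compute A + A by enumerating all 16 pairs.
A + A = {6, 8, 10, 12, 14, 17, 19, 21, 28}, so |A + A| = 9.
K = |A + A| / |A| = 9/4 (already in lowest terms) ≈ 2.2500.
Reference: AP of size 4 gives K = 7/4 ≈ 1.7500; a fully generic set of size 4 gives K ≈ 2.5000.

|A| = 4, |A + A| = 9, K = 9/4.


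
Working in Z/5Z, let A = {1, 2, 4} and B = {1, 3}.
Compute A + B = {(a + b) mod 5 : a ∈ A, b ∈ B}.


Work in Z/5Z: reduce every sum a + b modulo 5.
Enumerate all 6 pairs:
a = 1: 1+1=2, 1+3=4
a = 2: 2+1=3, 2+3=0
a = 4: 4+1=0, 4+3=2
Distinct residues collected: {0, 2, 3, 4}
|A + B| = 4 (out of 5 total residues).

A + B = {0, 2, 3, 4}


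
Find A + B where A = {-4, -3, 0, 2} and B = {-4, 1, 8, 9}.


A + B = {a + b : a ∈ A, b ∈ B}.
Enumerate all |A|·|B| = 4·4 = 16 pairs (a, b) and collect distinct sums.
a = -4: -4+-4=-8, -4+1=-3, -4+8=4, -4+9=5
a = -3: -3+-4=-7, -3+1=-2, -3+8=5, -3+9=6
a = 0: 0+-4=-4, 0+1=1, 0+8=8, 0+9=9
a = 2: 2+-4=-2, 2+1=3, 2+8=10, 2+9=11
Collecting distinct sums: A + B = {-8, -7, -4, -3, -2, 1, 3, 4, 5, 6, 8, 9, 10, 11}
|A + B| = 14

A + B = {-8, -7, -4, -3, -2, 1, 3, 4, 5, 6, 8, 9, 10, 11}


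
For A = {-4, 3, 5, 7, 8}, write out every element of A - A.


A - A = {a - a' : a, a' ∈ A}.
Compute a - a' for each ordered pair (a, a'):
a = -4: -4--4=0, -4-3=-7, -4-5=-9, -4-7=-11, -4-8=-12
a = 3: 3--4=7, 3-3=0, 3-5=-2, 3-7=-4, 3-8=-5
a = 5: 5--4=9, 5-3=2, 5-5=0, 5-7=-2, 5-8=-3
a = 7: 7--4=11, 7-3=4, 7-5=2, 7-7=0, 7-8=-1
a = 8: 8--4=12, 8-3=5, 8-5=3, 8-7=1, 8-8=0
Collecting distinct values (and noting 0 appears from a-a):
A - A = {-12, -11, -9, -7, -5, -4, -3, -2, -1, 0, 1, 2, 3, 4, 5, 7, 9, 11, 12}
|A - A| = 19

A - A = {-12, -11, -9, -7, -5, -4, -3, -2, -1, 0, 1, 2, 3, 4, 5, 7, 9, 11, 12}


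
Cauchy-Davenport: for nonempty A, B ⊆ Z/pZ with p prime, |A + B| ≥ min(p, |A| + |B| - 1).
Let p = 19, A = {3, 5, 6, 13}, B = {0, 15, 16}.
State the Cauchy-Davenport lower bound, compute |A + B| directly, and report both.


Cauchy-Davenport: |A + B| ≥ min(p, |A| + |B| - 1) for A, B nonempty in Z/pZ.
|A| = 4, |B| = 3, p = 19.
CD lower bound = min(19, 4 + 3 - 1) = min(19, 6) = 6.
Compute A + B mod 19 directly:
a = 3: 3+0=3, 3+15=18, 3+16=0
a = 5: 5+0=5, 5+15=1, 5+16=2
a = 6: 6+0=6, 6+15=2, 6+16=3
a = 13: 13+0=13, 13+15=9, 13+16=10
A + B = {0, 1, 2, 3, 5, 6, 9, 10, 13, 18}, so |A + B| = 10.
Verify: 10 ≥ 6? Yes ✓.

CD lower bound = 6, actual |A + B| = 10.


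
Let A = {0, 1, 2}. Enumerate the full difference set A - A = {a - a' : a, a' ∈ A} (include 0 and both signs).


A - A = {a - a' : a, a' ∈ A}.
Compute a - a' for each ordered pair (a, a'):
a = 0: 0-0=0, 0-1=-1, 0-2=-2
a = 1: 1-0=1, 1-1=0, 1-2=-1
a = 2: 2-0=2, 2-1=1, 2-2=0
Collecting distinct values (and noting 0 appears from a-a):
A - A = {-2, -1, 0, 1, 2}
|A - A| = 5

A - A = {-2, -1, 0, 1, 2}


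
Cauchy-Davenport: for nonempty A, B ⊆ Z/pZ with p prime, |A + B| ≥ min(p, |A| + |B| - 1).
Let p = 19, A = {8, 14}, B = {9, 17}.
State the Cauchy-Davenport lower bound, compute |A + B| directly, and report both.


Cauchy-Davenport: |A + B| ≥ min(p, |A| + |B| - 1) for A, B nonempty in Z/pZ.
|A| = 2, |B| = 2, p = 19.
CD lower bound = min(19, 2 + 2 - 1) = min(19, 3) = 3.
Compute A + B mod 19 directly:
a = 8: 8+9=17, 8+17=6
a = 14: 14+9=4, 14+17=12
A + B = {4, 6, 12, 17}, so |A + B| = 4.
Verify: 4 ≥ 3? Yes ✓.

CD lower bound = 3, actual |A + B| = 4.


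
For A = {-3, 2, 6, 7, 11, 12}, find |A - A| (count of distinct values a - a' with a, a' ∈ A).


A - A = {a - a' : a, a' ∈ A}; |A| = 6.
Bounds: 2|A|-1 ≤ |A - A| ≤ |A|² - |A| + 1, i.e. 11 ≤ |A - A| ≤ 31.
Note: 0 ∈ A - A always (from a - a). The set is symmetric: if d ∈ A - A then -d ∈ A - A.
Enumerate nonzero differences d = a - a' with a > a' (then include -d):
Positive differences: {1, 4, 5, 6, 9, 10, 14, 15}
Full difference set: {0} ∪ (positive diffs) ∪ (negative diffs).
|A - A| = 1 + 2·8 = 17 (matches direct enumeration: 17).

|A - A| = 17


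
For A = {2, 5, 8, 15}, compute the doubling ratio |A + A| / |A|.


|A| = 4.
Compute A + A by enumerating all 16 pairs.
A + A = {4, 7, 10, 13, 16, 17, 20, 23, 30}, so |A + A| = 9.
K = |A + A| / |A| = 9/4 (already in lowest terms) ≈ 2.2500.
Reference: AP of size 4 gives K = 7/4 ≈ 1.7500; a fully generic set of size 4 gives K ≈ 2.5000.

|A| = 4, |A + A| = 9, K = 9/4.


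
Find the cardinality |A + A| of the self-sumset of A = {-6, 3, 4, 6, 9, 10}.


A + A = {a + a' : a, a' ∈ A}; |A| = 6.
General bounds: 2|A| - 1 ≤ |A + A| ≤ |A|(|A|+1)/2, i.e. 11 ≤ |A + A| ≤ 21.
Lower bound 2|A|-1 is attained iff A is an arithmetic progression.
Enumerate sums a + a' for a ≤ a' (symmetric, so this suffices):
a = -6: -6+-6=-12, -6+3=-3, -6+4=-2, -6+6=0, -6+9=3, -6+10=4
a = 3: 3+3=6, 3+4=7, 3+6=9, 3+9=12, 3+10=13
a = 4: 4+4=8, 4+6=10, 4+9=13, 4+10=14
a = 6: 6+6=12, 6+9=15, 6+10=16
a = 9: 9+9=18, 9+10=19
a = 10: 10+10=20
Distinct sums: {-12, -3, -2, 0, 3, 4, 6, 7, 8, 9, 10, 12, 13, 14, 15, 16, 18, 19, 20}
|A + A| = 19

|A + A| = 19


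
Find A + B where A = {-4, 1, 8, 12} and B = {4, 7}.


A + B = {a + b : a ∈ A, b ∈ B}.
Enumerate all |A|·|B| = 4·2 = 8 pairs (a, b) and collect distinct sums.
a = -4: -4+4=0, -4+7=3
a = 1: 1+4=5, 1+7=8
a = 8: 8+4=12, 8+7=15
a = 12: 12+4=16, 12+7=19
Collecting distinct sums: A + B = {0, 3, 5, 8, 12, 15, 16, 19}
|A + B| = 8

A + B = {0, 3, 5, 8, 12, 15, 16, 19}


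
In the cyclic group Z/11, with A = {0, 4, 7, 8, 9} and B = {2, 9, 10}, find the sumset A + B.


Work in Z/11Z: reduce every sum a + b modulo 11.
Enumerate all 15 pairs:
a = 0: 0+2=2, 0+9=9, 0+10=10
a = 4: 4+2=6, 4+9=2, 4+10=3
a = 7: 7+2=9, 7+9=5, 7+10=6
a = 8: 8+2=10, 8+9=6, 8+10=7
a = 9: 9+2=0, 9+9=7, 9+10=8
Distinct residues collected: {0, 2, 3, 5, 6, 7, 8, 9, 10}
|A + B| = 9 (out of 11 total residues).

A + B = {0, 2, 3, 5, 6, 7, 8, 9, 10}


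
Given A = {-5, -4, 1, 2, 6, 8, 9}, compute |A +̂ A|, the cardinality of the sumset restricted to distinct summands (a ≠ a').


Restricted sumset: A +̂ A = {a + a' : a ∈ A, a' ∈ A, a ≠ a'}.
Equivalently, take A + A and drop any sum 2a that is achievable ONLY as a + a for a ∈ A (i.e. sums representable only with equal summands).
Enumerate pairs (a, a') with a < a' (symmetric, so each unordered pair gives one sum; this covers all a ≠ a'):
  -5 + -4 = -9
  -5 + 1 = -4
  -5 + 2 = -3
  -5 + 6 = 1
  -5 + 8 = 3
  -5 + 9 = 4
  -4 + 1 = -3
  -4 + 2 = -2
  -4 + 6 = 2
  -4 + 8 = 4
  -4 + 9 = 5
  1 + 2 = 3
  1 + 6 = 7
  1 + 8 = 9
  1 + 9 = 10
  2 + 6 = 8
  2 + 8 = 10
  2 + 9 = 11
  6 + 8 = 14
  6 + 9 = 15
  8 + 9 = 17
Collected distinct sums: {-9, -4, -3, -2, 1, 2, 3, 4, 5, 7, 8, 9, 10, 11, 14, 15, 17}
|A +̂ A| = 17
(Reference bound: |A +̂ A| ≥ 2|A| - 3 for |A| ≥ 2, with |A| = 7 giving ≥ 11.)

|A +̂ A| = 17


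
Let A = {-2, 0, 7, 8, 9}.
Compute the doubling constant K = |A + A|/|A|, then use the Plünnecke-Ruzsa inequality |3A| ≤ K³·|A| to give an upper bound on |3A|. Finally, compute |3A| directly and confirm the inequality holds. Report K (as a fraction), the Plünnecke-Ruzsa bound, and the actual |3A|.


|A| = 5.
Step 1: Compute A + A by enumerating all 25 pairs.
A + A = {-4, -2, 0, 5, 6, 7, 8, 9, 14, 15, 16, 17, 18}, so |A + A| = 13.
Step 2: Doubling constant K = |A + A|/|A| = 13/5 = 13/5 ≈ 2.6000.
Step 3: Plünnecke-Ruzsa gives |3A| ≤ K³·|A| = (2.6000)³ · 5 ≈ 87.8800.
Step 4: Compute 3A = A + A + A directly by enumerating all triples (a,b,c) ∈ A³; |3A| = 25.
Step 5: Check 25 ≤ 87.8800? Yes ✓.

K = 13/5, Plünnecke-Ruzsa bound K³|A| ≈ 87.8800, |3A| = 25, inequality holds.


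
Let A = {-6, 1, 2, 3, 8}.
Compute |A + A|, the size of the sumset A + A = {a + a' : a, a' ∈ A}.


A + A = {a + a' : a, a' ∈ A}; |A| = 5.
General bounds: 2|A| - 1 ≤ |A + A| ≤ |A|(|A|+1)/2, i.e. 9 ≤ |A + A| ≤ 15.
Lower bound 2|A|-1 is attained iff A is an arithmetic progression.
Enumerate sums a + a' for a ≤ a' (symmetric, so this suffices):
a = -6: -6+-6=-12, -6+1=-5, -6+2=-4, -6+3=-3, -6+8=2
a = 1: 1+1=2, 1+2=3, 1+3=4, 1+8=9
a = 2: 2+2=4, 2+3=5, 2+8=10
a = 3: 3+3=6, 3+8=11
a = 8: 8+8=16
Distinct sums: {-12, -5, -4, -3, 2, 3, 4, 5, 6, 9, 10, 11, 16}
|A + A| = 13

|A + A| = 13


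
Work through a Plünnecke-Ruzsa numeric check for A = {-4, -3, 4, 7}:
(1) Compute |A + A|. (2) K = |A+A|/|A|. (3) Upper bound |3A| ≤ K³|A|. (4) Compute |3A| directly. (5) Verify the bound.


|A| = 4.
Step 1: Compute A + A by enumerating all 16 pairs.
A + A = {-8, -7, -6, 0, 1, 3, 4, 8, 11, 14}, so |A + A| = 10.
Step 2: Doubling constant K = |A + A|/|A| = 10/4 = 10/4 ≈ 2.5000.
Step 3: Plünnecke-Ruzsa gives |3A| ≤ K³·|A| = (2.5000)³ · 4 ≈ 62.5000.
Step 4: Compute 3A = A + A + A directly by enumerating all triples (a,b,c) ∈ A³; |3A| = 20.
Step 5: Check 20 ≤ 62.5000? Yes ✓.

K = 10/4, Plünnecke-Ruzsa bound K³|A| ≈ 62.5000, |3A| = 20, inequality holds.


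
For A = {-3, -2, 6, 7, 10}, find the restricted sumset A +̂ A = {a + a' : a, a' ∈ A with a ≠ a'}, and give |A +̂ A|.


Restricted sumset: A +̂ A = {a + a' : a ∈ A, a' ∈ A, a ≠ a'}.
Equivalently, take A + A and drop any sum 2a that is achievable ONLY as a + a for a ∈ A (i.e. sums representable only with equal summands).
Enumerate pairs (a, a') with a < a' (symmetric, so each unordered pair gives one sum; this covers all a ≠ a'):
  -3 + -2 = -5
  -3 + 6 = 3
  -3 + 7 = 4
  -3 + 10 = 7
  -2 + 6 = 4
  -2 + 7 = 5
  -2 + 10 = 8
  6 + 7 = 13
  6 + 10 = 16
  7 + 10 = 17
Collected distinct sums: {-5, 3, 4, 5, 7, 8, 13, 16, 17}
|A +̂ A| = 9
(Reference bound: |A +̂ A| ≥ 2|A| - 3 for |A| ≥ 2, with |A| = 5 giving ≥ 7.)

|A +̂ A| = 9


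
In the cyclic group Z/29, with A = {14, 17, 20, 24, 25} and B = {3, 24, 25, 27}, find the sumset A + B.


Work in Z/29Z: reduce every sum a + b modulo 29.
Enumerate all 20 pairs:
a = 14: 14+3=17, 14+24=9, 14+25=10, 14+27=12
a = 17: 17+3=20, 17+24=12, 17+25=13, 17+27=15
a = 20: 20+3=23, 20+24=15, 20+25=16, 20+27=18
a = 24: 24+3=27, 24+24=19, 24+25=20, 24+27=22
a = 25: 25+3=28, 25+24=20, 25+25=21, 25+27=23
Distinct residues collected: {9, 10, 12, 13, 15, 16, 17, 18, 19, 20, 21, 22, 23, 27, 28}
|A + B| = 15 (out of 29 total residues).

A + B = {9, 10, 12, 13, 15, 16, 17, 18, 19, 20, 21, 22, 23, 27, 28}


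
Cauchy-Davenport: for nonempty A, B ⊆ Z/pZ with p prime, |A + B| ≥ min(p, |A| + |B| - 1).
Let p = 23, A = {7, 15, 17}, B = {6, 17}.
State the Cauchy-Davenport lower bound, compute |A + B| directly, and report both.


Cauchy-Davenport: |A + B| ≥ min(p, |A| + |B| - 1) for A, B nonempty in Z/pZ.
|A| = 3, |B| = 2, p = 23.
CD lower bound = min(23, 3 + 2 - 1) = min(23, 4) = 4.
Compute A + B mod 23 directly:
a = 7: 7+6=13, 7+17=1
a = 15: 15+6=21, 15+17=9
a = 17: 17+6=0, 17+17=11
A + B = {0, 1, 9, 11, 13, 21}, so |A + B| = 6.
Verify: 6 ≥ 4? Yes ✓.

CD lower bound = 4, actual |A + B| = 6.


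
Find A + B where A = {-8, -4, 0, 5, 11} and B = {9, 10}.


A + B = {a + b : a ∈ A, b ∈ B}.
Enumerate all |A|·|B| = 5·2 = 10 pairs (a, b) and collect distinct sums.
a = -8: -8+9=1, -8+10=2
a = -4: -4+9=5, -4+10=6
a = 0: 0+9=9, 0+10=10
a = 5: 5+9=14, 5+10=15
a = 11: 11+9=20, 11+10=21
Collecting distinct sums: A + B = {1, 2, 5, 6, 9, 10, 14, 15, 20, 21}
|A + B| = 10

A + B = {1, 2, 5, 6, 9, 10, 14, 15, 20, 21}


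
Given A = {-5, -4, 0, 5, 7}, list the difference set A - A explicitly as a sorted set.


A - A = {a - a' : a, a' ∈ A}.
Compute a - a' for each ordered pair (a, a'):
a = -5: -5--5=0, -5--4=-1, -5-0=-5, -5-5=-10, -5-7=-12
a = -4: -4--5=1, -4--4=0, -4-0=-4, -4-5=-9, -4-7=-11
a = 0: 0--5=5, 0--4=4, 0-0=0, 0-5=-5, 0-7=-7
a = 5: 5--5=10, 5--4=9, 5-0=5, 5-5=0, 5-7=-2
a = 7: 7--5=12, 7--4=11, 7-0=7, 7-5=2, 7-7=0
Collecting distinct values (and noting 0 appears from a-a):
A - A = {-12, -11, -10, -9, -7, -5, -4, -2, -1, 0, 1, 2, 4, 5, 7, 9, 10, 11, 12}
|A - A| = 19

A - A = {-12, -11, -10, -9, -7, -5, -4, -2, -1, 0, 1, 2, 4, 5, 7, 9, 10, 11, 12}
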